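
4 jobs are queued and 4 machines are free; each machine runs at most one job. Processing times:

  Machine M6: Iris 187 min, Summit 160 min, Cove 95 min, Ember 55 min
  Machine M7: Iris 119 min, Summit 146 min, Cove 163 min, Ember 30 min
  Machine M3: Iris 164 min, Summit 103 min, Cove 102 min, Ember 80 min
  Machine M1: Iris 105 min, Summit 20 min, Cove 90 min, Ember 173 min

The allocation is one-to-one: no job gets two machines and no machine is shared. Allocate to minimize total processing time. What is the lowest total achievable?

Treat this as an assignment problem: match each job to one machine.
Optimal: Iris→Machine M7 (119 min), Summit→Machine M1 (20 min), Cove→Machine M3 (102 min), Ember→Machine M6 (55 min) — total 119+20+102+55 = 296 min.
Min-entry greedy (repeatedly take the single cheapest remaining cell) gives 309 min, worse by 13.
Next-best assignment: Iris→Machine M3, Summit→Machine M1, Cove→Machine M6, Ember→Machine M7 = 309 min.
Checked against all permutations: 296 min is optimal.

Minimum total: 296 min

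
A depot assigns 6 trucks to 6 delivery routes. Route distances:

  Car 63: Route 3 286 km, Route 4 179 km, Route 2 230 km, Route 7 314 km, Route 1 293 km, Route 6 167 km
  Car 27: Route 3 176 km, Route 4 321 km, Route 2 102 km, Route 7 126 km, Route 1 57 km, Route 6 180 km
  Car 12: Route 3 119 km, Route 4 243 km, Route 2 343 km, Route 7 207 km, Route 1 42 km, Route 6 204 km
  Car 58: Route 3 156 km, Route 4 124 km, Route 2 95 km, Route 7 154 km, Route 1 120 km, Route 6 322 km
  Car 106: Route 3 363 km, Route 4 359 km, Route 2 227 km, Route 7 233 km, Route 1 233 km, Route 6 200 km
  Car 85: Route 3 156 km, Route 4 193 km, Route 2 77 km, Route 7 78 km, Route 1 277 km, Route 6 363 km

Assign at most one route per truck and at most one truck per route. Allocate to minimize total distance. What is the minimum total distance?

Optimal: Car 63→Route 4 (179 km), Car 27→Route 1 (57 km), Car 12→Route 3 (119 km), Car 58→Route 2 (95 km), Car 106→Route 6 (200 km), Car 85→Route 7 (78 km) — total 179+57+119+95+200+78 = 728 km.
Column-greedy (each route in turn goes to its cheapest remaining truck) gives 846 km, worse by 118.
No other one-to-one assignment undercuts 728 km.

Minimum total: 728 km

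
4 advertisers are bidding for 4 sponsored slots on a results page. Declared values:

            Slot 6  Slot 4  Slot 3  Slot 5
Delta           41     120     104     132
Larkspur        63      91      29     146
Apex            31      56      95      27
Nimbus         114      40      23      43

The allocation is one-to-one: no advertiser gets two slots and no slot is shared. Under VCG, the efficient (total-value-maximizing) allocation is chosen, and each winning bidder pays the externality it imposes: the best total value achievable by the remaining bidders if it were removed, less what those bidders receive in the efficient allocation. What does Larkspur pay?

Efficient allocation: Delta→Slot 4 ($120), Larkspur→Slot 5 ($146), Apex→Slot 3 ($95), Nimbus→Slot 6 ($114); total welfare W = $475.
Larkspur receives Slot 5 at value $146, so the others get W − 146 = $329.
Without Larkspur: best allocation of the remaining 3 bidders over all 4 slots is Delta→Slot 5 ($132), Apex→Slot 3 ($95), Nimbus→Slot 6 ($114), total $341.
VCG payment = (others' best without Larkspur) − (others' welfare with Larkspur) = 341 − 329 = $12.

Larkspur pays $12.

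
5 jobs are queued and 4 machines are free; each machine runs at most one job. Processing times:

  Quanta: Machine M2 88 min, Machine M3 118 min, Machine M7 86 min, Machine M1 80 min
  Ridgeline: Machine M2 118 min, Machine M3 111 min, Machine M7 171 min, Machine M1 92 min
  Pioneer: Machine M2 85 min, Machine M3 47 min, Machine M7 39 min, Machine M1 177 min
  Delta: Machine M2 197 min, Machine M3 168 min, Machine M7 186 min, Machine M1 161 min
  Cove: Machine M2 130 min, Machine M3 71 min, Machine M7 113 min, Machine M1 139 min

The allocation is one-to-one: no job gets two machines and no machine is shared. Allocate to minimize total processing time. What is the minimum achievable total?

Minimum total: 290 min

Optimal: Quanta→Machine M2 (88 min), Cove→Machine M3 (71 min), Pioneer→Machine M7 (39 min), Ridgeline→Machine M1 (92 min) — total 88+71+39+92 = 290 min.
Next-best assignment: Ridgeline→Machine M2, Cove→Machine M3, Pioneer→Machine M7, Quanta→Machine M1 = 308 min.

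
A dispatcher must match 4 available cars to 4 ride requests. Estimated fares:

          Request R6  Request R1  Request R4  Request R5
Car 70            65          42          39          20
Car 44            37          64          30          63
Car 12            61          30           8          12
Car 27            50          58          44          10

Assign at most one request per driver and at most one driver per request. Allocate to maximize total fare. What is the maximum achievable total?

Optimal: Car 70→Request R4 ($39), Car 44→Request R5 ($63), Car 12→Request R6 ($61), Car 27→Request R1 ($58) — total 39+63+61+58 = $221.
Row-greedy (each driver in turn takes its best remaining request) gives $185, worse by 36.
Every other assignment is strictly worse.

Maximum total: $221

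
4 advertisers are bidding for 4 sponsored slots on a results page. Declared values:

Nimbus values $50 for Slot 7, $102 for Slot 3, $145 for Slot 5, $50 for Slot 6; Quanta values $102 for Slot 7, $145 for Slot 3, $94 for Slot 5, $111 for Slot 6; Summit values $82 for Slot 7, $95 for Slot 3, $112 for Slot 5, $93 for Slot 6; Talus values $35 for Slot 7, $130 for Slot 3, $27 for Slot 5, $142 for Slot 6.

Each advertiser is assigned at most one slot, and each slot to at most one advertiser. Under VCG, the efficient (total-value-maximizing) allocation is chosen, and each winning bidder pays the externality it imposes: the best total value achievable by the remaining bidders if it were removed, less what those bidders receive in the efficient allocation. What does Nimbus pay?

Efficient allocation: Nimbus→Slot 5 ($145), Quanta→Slot 3 ($145), Summit→Slot 7 ($82), Talus→Slot 6 ($142); total welfare W = $514.
Nimbus receives Slot 5 at value $145, so the others get W − 145 = $369.
Without Nimbus: best allocation of the remaining 3 bidders over all 4 slots is Quanta→Slot 3 ($145), Summit→Slot 5 ($112), Talus→Slot 6 ($142), total $399.
VCG payment = (others' best without Nimbus) − (others' welfare with Nimbus) = 399 − 369 = $30.

Nimbus pays $30.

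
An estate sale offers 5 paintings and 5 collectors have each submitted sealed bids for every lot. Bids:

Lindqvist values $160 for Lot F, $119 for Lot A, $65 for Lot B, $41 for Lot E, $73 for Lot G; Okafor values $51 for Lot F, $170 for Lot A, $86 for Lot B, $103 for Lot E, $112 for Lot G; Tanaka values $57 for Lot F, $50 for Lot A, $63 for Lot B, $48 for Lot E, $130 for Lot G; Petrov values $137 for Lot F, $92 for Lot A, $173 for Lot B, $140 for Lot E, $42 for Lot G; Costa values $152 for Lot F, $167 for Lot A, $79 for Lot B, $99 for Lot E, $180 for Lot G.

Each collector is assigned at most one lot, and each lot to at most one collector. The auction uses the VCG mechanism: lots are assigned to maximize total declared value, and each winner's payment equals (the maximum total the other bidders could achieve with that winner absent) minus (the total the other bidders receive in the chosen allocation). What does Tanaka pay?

Efficient allocation: Lindqvist→Lot F ($160), Okafor→Lot E ($103), Tanaka→Lot G ($130), Petrov→Lot B ($173), Costa→Lot A ($167); total welfare W = $733.
Tanaka receives Lot G at value $130, so the others get W − 130 = $603.
Without Tanaka: best allocation of the remaining 4 bidders over all 5 lots is Lindqvist→Lot F ($160), Okafor→Lot A ($170), Petrov→Lot B ($173), Costa→Lot G ($180), total $683.
VCG payment = (others' best without Tanaka) − (others' welfare with Tanaka) = 683 − 603 = $80.

Tanaka pays $80.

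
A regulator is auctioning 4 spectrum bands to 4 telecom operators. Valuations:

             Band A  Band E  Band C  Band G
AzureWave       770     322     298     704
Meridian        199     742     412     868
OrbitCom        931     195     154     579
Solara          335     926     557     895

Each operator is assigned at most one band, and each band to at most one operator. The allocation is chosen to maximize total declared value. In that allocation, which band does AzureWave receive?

AzureWave receives Band C.

Optimal: AzureWave→Band C ($298M), Meridian→Band G ($868M), OrbitCom→Band A ($931M), Solara→Band E ($926M) — total 298+868+931+926 = $3023M.
Row-greedy (each operator in turn takes its best remaining band) gives $2390M, worse by 633.
AzureWave's own top band is Band A ($770M), but forcing AzureWave→Band A and reassigning the rest optimally gives only $2718M — worse by 305.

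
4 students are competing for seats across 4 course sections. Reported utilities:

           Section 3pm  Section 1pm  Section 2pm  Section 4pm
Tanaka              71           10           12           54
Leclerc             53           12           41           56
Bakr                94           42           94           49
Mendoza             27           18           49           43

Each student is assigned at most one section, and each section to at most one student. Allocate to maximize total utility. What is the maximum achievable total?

Optimal: Tanaka→Section 3pm (71 points), Leclerc→Section 4pm (56 points), Bakr→Section 2pm (94 points), Mendoza→Section 1pm (18 points) — total 71+56+94+18 = 239 points.
Column-greedy (each section in turn goes to its best remaining student) gives 207 points, worse by 32.
Next-best assignment: Tanaka→Section 3pm, Leclerc→Section 1pm, Bakr→Section 2pm, Mendoza→Section 4pm = 220 points.
Swapping Bakr↔Tanaka (Bakr→Section 3pm 94 points, Tanaka→Section 2pm 12 points) loses 59.

Max total: 239 points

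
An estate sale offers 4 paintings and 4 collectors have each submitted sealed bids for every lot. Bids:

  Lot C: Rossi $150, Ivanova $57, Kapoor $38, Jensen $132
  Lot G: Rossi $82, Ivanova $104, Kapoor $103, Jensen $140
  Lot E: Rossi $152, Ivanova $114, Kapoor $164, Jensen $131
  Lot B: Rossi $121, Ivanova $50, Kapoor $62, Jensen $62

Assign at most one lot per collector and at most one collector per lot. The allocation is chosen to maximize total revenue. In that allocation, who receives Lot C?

Jensen receives Lot C.

Treat this as an assignment problem: match each collector to one lot.
Optimal: Rossi→Lot B ($121), Ivanova→Lot G ($104), Kapoor→Lot E ($164), Jensen→Lot C ($132) — total 121+104+164+132 = $521.
Max-entry greedy (repeatedly take the single best remaining cell) gives $504, worse by 17.
Swapping Jensen↔Ivanova (Jensen→Lot G $140, Ivanova→Lot C $57) loses 39.
Jensen's own top lot is Lot G ($140), but forcing Jensen→Lot G and reassigning the rest optimally gives only $504 — worse by 17.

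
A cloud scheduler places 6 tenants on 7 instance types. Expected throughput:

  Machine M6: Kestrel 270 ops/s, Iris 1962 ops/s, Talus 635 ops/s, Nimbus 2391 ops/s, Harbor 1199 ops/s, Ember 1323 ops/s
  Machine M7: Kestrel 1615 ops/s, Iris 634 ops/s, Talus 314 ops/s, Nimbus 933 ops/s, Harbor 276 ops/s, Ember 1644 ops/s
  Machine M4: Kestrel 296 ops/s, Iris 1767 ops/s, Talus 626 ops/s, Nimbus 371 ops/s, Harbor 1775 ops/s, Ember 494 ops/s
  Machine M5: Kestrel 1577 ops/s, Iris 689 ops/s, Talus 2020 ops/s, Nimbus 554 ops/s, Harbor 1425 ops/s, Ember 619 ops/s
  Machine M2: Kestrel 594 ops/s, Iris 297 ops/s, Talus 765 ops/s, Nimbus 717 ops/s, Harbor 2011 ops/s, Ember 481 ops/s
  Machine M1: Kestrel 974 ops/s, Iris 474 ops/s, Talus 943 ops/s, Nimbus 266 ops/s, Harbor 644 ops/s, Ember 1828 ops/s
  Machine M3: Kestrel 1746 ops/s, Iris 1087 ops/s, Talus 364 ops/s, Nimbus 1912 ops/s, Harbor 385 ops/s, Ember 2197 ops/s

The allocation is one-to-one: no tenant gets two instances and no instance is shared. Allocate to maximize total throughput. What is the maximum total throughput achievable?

Max total: 12001 ops/s

Optimal: Kestrel→Machine M7 (1615 ops/s), Iris→Machine M4 (1767 ops/s), Talus→Machine M5 (2020 ops/s), Nimbus→Machine M6 (2391 ops/s), Harbor→Machine M2 (2011 ops/s), Ember→Machine M3 (2197 ops/s) — total 1615+1767+2020+2391+2011+2197 = 12001 ops/s.
Row-greedy (each tenant in turn takes its best remaining instance) gives 10500 ops/s, worse by 1501.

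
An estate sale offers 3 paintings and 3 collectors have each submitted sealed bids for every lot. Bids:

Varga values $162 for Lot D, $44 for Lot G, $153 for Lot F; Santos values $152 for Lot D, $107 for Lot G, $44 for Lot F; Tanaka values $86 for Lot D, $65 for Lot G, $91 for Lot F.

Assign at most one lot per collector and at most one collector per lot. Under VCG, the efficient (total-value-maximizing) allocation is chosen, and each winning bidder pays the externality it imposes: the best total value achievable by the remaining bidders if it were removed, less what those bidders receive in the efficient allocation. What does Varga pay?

Efficient allocation: Varga→Lot F ($153), Santos→Lot D ($152), Tanaka→Lot G ($65); total welfare W = $370.
Varga receives Lot F at value $153, so the others get W − 153 = $217.
Without Varga: best allocation of the remaining 2 bidders over all 3 lots is Santos→Lot D ($152), Tanaka→Lot F ($91), total $243.
VCG payment = (others' best without Varga) − (others' welfare with Varga) = 243 − 217 = $26.

Varga pays $26.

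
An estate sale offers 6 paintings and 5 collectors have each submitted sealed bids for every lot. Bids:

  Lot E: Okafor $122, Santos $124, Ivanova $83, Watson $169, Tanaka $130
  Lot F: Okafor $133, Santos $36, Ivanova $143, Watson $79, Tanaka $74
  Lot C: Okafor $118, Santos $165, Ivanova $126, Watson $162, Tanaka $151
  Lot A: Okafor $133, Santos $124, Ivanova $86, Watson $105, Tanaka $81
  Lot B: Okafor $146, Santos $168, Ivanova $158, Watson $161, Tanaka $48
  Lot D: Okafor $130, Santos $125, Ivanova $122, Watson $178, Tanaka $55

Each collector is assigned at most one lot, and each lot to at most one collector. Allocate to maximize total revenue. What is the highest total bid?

Treat this as an assignment problem: match each collector to one lot.
Optimal: Okafor→Lot A ($133), Santos→Lot B ($168), Ivanova→Lot F ($143), Watson→Lot D ($178), Tanaka→Lot C ($151) — total 133+168+143+178+151 = $773.
Column-greedy (each lot in turn goes to its best remaining collector) gives $658, worse by 115.
No other one-to-one assignment exceeds $773.

Maximum total: $773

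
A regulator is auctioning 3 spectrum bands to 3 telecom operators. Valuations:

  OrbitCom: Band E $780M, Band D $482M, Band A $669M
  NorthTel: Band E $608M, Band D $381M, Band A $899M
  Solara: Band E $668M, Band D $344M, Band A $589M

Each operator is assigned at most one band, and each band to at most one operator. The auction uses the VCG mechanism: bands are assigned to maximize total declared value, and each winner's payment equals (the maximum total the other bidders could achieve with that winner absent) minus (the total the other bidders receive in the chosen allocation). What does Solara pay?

Efficient allocation: OrbitCom→Band D ($482M), NorthTel→Band A ($899M), Solara→Band E ($668M); total welfare W = $2049M.
Solara receives Band E at value $668M, so the others get W − 668 = $1381M.
Without Solara: best allocation of the remaining 2 bidders over all 3 bands is OrbitCom→Band E ($780M), NorthTel→Band A ($899M), total $1679M.
VCG payment = (others' best without Solara) − (others' welfare with Solara) = 1679 − 1381 = $298M.

Solara pays $298M.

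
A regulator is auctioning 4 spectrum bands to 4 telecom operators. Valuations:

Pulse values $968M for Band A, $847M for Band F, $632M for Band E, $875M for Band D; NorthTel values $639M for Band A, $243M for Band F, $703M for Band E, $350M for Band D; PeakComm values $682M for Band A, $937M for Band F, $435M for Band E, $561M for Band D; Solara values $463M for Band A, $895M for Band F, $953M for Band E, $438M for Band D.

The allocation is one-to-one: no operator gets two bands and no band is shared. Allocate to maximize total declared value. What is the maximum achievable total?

This is the linear assignment problem.
Optimal: Pulse→Band D ($875M), NorthTel→Band A ($639M), PeakComm→Band F ($937M), Solara→Band E ($953M) — total 875+639+937+953 = $3404M.
Max-entry greedy (repeatedly take the single best remaining cell) gives $3208M, worse by 196.
Next-best assignment: Pulse→Band A, NorthTel→Band D, PeakComm→Band F, Solara→Band E = $3208M.

Maximum total: $3404M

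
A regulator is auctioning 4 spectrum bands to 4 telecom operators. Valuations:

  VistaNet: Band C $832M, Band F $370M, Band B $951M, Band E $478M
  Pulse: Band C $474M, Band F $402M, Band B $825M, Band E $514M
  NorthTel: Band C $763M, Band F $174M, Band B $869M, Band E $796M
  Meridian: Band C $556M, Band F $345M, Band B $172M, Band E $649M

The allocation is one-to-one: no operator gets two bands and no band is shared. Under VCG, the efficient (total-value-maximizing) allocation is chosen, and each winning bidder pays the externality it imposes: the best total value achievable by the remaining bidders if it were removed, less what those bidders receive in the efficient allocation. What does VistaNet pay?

Efficient allocation: VistaNet→Band C ($832M), Pulse→Band B ($825M), NorthTel→Band E ($796M), Meridian→Band F ($345M); total welfare W = $2798M.
VistaNet receives Band C at value $832M, so the others get W − 832 = $1966M.
Without VistaNet: best allocation of the remaining 3 bidders over all 4 bands is Pulse→Band B ($825M), NorthTel→Band C ($763M), Meridian→Band E ($649M), total $2237M.
VCG payment = (others' best without VistaNet) − (others' welfare with VistaNet) = 2237 − 1966 = $271M.

VistaNet pays $271M.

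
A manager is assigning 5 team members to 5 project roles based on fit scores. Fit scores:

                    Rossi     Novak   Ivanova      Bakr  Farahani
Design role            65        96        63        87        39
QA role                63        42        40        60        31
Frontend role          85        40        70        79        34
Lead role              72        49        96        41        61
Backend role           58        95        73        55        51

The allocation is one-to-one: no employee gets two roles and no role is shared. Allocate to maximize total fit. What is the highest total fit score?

Optimal: Rossi→Frontend role (85 pts), Novak→Backend role (95 pts), Ivanova→Lead role (96 pts), Bakr→Design role (87 pts), Farahani→QA role (31 pts) — total 85+95+96+87+31 = 394 pts.
Max-entry greedy (repeatedly take the single best remaining cell) gives 388 pts, worse by 6.
Next-best assignment: Rossi→Frontend role, Novak→Design role, Ivanova→Lead role, Bakr→QA role, Farahani→Backend role = 388 pts.

Max total: 394 pts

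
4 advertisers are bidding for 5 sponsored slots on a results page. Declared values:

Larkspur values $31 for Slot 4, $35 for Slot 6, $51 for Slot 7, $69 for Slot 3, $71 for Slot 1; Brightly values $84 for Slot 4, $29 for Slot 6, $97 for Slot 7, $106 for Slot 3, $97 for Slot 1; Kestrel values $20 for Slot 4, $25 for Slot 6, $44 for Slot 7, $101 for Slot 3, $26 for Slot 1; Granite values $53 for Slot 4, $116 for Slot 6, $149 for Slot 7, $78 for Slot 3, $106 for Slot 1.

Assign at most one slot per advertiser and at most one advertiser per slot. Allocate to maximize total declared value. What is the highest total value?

Max total: $405

Optimal: Larkspur→Slot 1 ($71), Brightly→Slot 4 ($84), Kestrel→Slot 3 ($101), Granite→Slot 7 ($149) — total 71+84+101+149 = $405.
Column-greedy (each slot in turn goes to its best remaining advertiser) gives $352, worse by 53.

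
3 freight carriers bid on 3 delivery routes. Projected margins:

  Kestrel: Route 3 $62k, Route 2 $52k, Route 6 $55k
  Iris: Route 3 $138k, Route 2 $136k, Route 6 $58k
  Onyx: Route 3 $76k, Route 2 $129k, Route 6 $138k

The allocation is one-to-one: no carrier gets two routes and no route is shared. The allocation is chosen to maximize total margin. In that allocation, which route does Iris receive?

This is the linear assignment problem.
Optimal: Kestrel→Route 3 ($62k), Iris→Route 2 ($136k), Onyx→Route 6 ($138k) — total 62+136+138 = $336k.
Max-entry greedy (repeatedly take the single best remaining cell) gives $328k, worse by 8.
Next-best assignment: Kestrel→Route 2, Iris→Route 3, Onyx→Route 6 = $328k.
No other one-to-one assignment exceeds $336k.
Iris's own top route is Route 3 ($138k), but forcing Iris→Route 3 and reassigning the rest optimally gives only $328k — worse by 8.

Iris receives Route 2.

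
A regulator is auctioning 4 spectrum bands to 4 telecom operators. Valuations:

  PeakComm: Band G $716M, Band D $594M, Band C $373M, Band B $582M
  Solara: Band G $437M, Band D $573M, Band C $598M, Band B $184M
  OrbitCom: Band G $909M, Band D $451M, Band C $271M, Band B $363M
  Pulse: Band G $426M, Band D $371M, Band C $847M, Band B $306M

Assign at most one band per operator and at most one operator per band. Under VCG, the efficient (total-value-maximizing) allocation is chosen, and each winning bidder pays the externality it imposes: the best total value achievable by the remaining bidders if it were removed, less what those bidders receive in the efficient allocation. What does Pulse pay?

Pulse pays $37M.

Efficient allocation: PeakComm→Band B ($582M), Solara→Band D ($573M), OrbitCom→Band G ($909M), Pulse→Band C ($847M); total welfare W = $2911M.
Pulse receives Band C at value $847M, so the others get W − 847 = $2064M.
Without Pulse: best allocation of the remaining 3 bidders over all 4 bands is PeakComm→Band D ($594M), Solara→Band C ($598M), OrbitCom→Band G ($909M), total $2101M.
VCG payment = (others' best without Pulse) − (others' welfare with Pulse) = 2101 − 2064 = $37M.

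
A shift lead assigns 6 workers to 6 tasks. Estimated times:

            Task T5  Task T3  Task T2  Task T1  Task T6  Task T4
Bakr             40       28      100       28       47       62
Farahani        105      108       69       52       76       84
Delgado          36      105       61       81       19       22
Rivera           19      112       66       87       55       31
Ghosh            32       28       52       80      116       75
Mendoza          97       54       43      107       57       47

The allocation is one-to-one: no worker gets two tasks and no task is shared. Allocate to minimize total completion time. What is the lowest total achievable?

Min total: 205 min

Optimal: Bakr→Task T3 (28 min), Farahani→Task T1 (52 min), Delgado→Task T6 (19 min), Rivera→Task T4 (31 min), Ghosh→Task T5 (32 min), Mendoza→Task T2 (43 min) — total 28+52+19+31+32+43 = 205 min.
Row-greedy (each worker in turn takes its cheapest remaining task) gives 217 min, worse by 12.
Next-best assignment: Bakr→Task T1, Farahani→Task T2, Delgado→Task T6, Rivera→Task T5, Ghosh→Task T3, Mendoza→Task T4 = 210 min.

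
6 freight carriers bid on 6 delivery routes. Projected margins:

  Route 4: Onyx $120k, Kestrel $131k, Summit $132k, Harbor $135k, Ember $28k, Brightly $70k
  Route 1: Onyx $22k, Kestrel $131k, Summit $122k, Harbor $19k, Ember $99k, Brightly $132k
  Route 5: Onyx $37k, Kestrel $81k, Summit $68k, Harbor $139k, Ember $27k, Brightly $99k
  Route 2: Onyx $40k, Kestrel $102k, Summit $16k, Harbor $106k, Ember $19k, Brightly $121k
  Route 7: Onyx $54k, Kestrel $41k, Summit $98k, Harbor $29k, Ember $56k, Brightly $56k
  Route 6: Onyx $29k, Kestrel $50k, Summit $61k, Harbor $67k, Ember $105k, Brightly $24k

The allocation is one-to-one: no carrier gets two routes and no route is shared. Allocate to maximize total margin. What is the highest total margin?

Optimal: Onyx→Route 4 ($120k), Kestrel→Route 1 ($131k), Summit→Route 7 ($98k), Harbor→Route 5 ($139k), Ember→Route 6 ($105k), Brightly→Route 2 ($121k) — total 120+131+98+139+105+121 = $714k.
Max-entry greedy (repeatedly take the single best remaining cell) gives $664k, worse by 50.
Swapping Kestrel↔Onyx (Kestrel→Route 4 $131k, Onyx→Route 1 $22k) loses 98.

Maximum total: $714k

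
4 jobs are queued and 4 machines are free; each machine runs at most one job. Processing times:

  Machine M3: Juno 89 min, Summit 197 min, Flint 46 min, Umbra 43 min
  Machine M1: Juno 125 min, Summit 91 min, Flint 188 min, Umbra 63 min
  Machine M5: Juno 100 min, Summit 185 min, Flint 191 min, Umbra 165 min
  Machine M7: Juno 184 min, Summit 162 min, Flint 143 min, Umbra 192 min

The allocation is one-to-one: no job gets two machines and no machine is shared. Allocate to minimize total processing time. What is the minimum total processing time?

Optimal: Juno→Machine M5 (100 min), Summit→Machine M7 (162 min), Flint→Machine M3 (46 min), Umbra→Machine M1 (63 min) — total 100+162+46+63 = 371 min.
Column-greedy (each machine in turn goes to its cheapest remaining job) gives 377 min, worse by 6.
Swapping Flint↔Summit (Flint→Machine M7 143 min, Summit→Machine M3 197 min) adds 132.

Minimum total: 371 min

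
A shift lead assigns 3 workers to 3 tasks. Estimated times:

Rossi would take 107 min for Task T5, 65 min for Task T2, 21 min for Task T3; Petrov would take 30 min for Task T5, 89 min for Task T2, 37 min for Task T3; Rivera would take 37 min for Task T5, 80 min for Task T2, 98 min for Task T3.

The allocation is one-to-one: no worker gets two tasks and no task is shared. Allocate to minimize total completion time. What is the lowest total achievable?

Optimal: Rossi→Task T3 (21 min), Petrov→Task T5 (30 min), Rivera→Task T2 (80 min) — total 21+30+80 = 131 min.
Column-greedy (each task in turn goes to its cheapest remaining worker) gives 193 min, worse by 62.

Minimum total: 131 min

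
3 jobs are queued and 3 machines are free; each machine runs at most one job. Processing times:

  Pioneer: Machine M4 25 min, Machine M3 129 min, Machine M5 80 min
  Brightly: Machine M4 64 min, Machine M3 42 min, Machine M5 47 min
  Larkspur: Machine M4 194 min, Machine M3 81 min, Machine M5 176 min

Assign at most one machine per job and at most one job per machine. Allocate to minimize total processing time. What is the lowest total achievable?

Minimum total: 153 min

Optimal: Pioneer→Machine M4 (25 min), Brightly→Machine M5 (47 min), Larkspur→Machine M3 (81 min) — total 25+47+81 = 153 min.
Min-entry greedy (repeatedly take the single cheapest remaining cell) gives 243 min, worse by 90.
Next-best assignment: Pioneer→Machine M5, Brightly→Machine M4, Larkspur→Machine M3 = 225 min.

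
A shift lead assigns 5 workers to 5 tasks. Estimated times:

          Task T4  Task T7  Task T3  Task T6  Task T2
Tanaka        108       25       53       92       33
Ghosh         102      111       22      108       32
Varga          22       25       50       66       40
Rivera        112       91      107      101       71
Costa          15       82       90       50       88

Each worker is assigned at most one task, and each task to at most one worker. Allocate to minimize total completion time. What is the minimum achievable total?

Min total: 190 min

This is the linear assignment problem.
Optimal: Tanaka→Task T7 (25 min), Ghosh→Task T3 (22 min), Varga→Task T4 (22 min), Rivera→Task T2 (71 min), Costa→Task T6 (50 min) — total 25+22+22+71+50 = 190 min.
Column-greedy (each task in turn goes to its cheapest remaining worker) gives 199 min, worse by 9.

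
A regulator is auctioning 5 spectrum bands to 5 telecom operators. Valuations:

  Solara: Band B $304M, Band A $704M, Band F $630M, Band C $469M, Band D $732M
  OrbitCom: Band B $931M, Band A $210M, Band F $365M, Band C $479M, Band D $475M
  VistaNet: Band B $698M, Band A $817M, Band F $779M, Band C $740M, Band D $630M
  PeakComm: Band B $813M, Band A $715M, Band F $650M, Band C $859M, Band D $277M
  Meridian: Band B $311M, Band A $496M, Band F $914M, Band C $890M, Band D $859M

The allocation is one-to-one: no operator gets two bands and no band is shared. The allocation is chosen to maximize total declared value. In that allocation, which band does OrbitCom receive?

Optimal: Solara→Band D ($732M), OrbitCom→Band B ($931M), VistaNet→Band A ($817M), PeakComm→Band C ($859M), Meridian→Band F ($914M) — total 732+931+817+859+914 = $4253M.

OrbitCom receives Band B.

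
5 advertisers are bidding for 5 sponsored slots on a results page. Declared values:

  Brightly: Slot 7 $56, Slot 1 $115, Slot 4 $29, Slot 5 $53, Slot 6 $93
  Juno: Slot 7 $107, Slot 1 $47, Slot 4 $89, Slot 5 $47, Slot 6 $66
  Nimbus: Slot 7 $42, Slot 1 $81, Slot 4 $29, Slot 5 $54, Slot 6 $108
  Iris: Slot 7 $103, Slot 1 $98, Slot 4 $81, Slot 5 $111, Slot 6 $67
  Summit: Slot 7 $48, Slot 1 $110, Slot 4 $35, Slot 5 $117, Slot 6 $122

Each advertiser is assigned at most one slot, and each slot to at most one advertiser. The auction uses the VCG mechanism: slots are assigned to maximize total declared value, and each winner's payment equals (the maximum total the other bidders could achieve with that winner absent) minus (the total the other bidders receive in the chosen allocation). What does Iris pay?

Efficient allocation: Brightly→Slot 1 ($115), Juno→Slot 4 ($89), Nimbus→Slot 6 ($108), Iris→Slot 7 ($103), Summit→Slot 5 ($117); total welfare W = $532.
Iris receives Slot 7 at value $103, so the others get W − 103 = $429.
Without Iris: best allocation of the remaining 4 bidders over all 5 slots is Brightly→Slot 1 ($115), Juno→Slot 7 ($107), Nimbus→Slot 6 ($108), Summit→Slot 5 ($117), total $447.
VCG payment = (others' best without Iris) − (others' welfare with Iris) = 447 − 429 = $18.

Iris pays $18.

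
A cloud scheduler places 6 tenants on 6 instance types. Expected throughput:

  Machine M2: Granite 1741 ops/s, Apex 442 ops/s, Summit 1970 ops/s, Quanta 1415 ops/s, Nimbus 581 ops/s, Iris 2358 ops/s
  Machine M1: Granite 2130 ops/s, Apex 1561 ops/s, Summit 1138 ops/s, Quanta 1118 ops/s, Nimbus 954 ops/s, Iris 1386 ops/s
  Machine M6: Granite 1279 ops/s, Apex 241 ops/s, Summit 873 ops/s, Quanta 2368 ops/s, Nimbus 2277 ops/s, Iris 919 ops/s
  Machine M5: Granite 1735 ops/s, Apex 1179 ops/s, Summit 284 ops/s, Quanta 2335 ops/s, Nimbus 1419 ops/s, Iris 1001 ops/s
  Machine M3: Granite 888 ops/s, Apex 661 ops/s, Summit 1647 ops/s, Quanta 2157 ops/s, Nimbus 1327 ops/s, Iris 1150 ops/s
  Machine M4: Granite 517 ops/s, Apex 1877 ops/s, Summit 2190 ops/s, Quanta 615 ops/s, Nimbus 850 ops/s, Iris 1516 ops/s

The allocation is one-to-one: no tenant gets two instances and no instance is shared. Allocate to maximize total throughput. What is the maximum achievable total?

Optimal: Granite→Machine M1 (2130 ops/s), Apex→Machine M4 (1877 ops/s), Summit→Machine M3 (1647 ops/s), Quanta→Machine M5 (2335 ops/s), Nimbus→Machine M6 (2277 ops/s), Iris→Machine M2 (2358 ops/s) — total 2130+1877+1647+2335+2277+2358 = 12624 ops/s.
Column-greedy (each instance in turn goes to its best remaining tenant) gives 11799 ops/s, worse by 825.
Swapping Iris↔Apex (Iris→Machine M4 1516 ops/s, Apex→Machine M2 442 ops/s) loses 2277.
Checked against all permutations: 12624 ops/s is optimal.

Maximum total: 12624 ops/s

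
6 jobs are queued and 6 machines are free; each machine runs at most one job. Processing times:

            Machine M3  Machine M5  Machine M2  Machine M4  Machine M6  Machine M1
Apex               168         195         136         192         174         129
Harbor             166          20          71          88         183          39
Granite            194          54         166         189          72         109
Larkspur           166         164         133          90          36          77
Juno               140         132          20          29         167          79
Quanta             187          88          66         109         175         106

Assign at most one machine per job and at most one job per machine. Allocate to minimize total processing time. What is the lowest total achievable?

Optimal: Apex→Machine M3 (168 min), Harbor→Machine M1 (39 min), Granite→Machine M5 (54 min), Larkspur→Machine M6 (36 min), Juno→Machine M4 (29 min), Quanta→Machine M2 (66 min) — total 168+39+54+36+29+66 = 392 min.
Column-greedy (each machine in turn goes to its cheapest remaining job) gives 517 min, worse by 125.
Next-best assignment: Apex→Machine M3, Harbor→Machine M1, Granite→Machine M5, Larkspur→Machine M6, Juno→Machine M2, Quanta→Machine M4 = 426 min.
Swapping Apex↔Quanta (Apex→Machine M2 136 min, Quanta→Machine M3 187 min) adds 89.
No other one-to-one assignment undercuts 392 min.

Minimum total: 392 min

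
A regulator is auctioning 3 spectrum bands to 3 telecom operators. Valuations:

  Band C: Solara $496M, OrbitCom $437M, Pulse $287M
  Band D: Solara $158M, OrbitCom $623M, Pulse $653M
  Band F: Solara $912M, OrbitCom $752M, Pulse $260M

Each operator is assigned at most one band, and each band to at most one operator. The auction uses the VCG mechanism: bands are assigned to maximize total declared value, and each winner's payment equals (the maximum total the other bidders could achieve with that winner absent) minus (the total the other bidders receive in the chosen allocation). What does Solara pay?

Solara pays $315M.

Efficient allocation: Solara→Band F ($912M), OrbitCom→Band C ($437M), Pulse→Band D ($653M); total welfare W = $2002M.
Solara receives Band F at value $912M, so the others get W − 912 = $1090M.
Without Solara: best allocation of the remaining 2 bidders over all 3 bands is OrbitCom→Band F ($752M), Pulse→Band D ($653M), total $1405M.
VCG payment = (others' best without Solara) − (others' welfare with Solara) = 1405 − 1090 = $315M.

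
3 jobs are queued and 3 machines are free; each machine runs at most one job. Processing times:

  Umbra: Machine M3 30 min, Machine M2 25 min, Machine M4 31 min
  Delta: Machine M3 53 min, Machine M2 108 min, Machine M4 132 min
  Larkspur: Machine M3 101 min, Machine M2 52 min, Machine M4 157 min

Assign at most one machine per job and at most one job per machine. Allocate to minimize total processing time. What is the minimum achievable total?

Minimum total: 136 min

Optimal: Umbra→Machine M4 (31 min), Delta→Machine M3 (53 min), Larkspur→Machine M2 (52 min) — total 31+53+52 = 136 min.
Row-greedy (each job in turn takes its cheapest remaining machine) gives 235 min, worse by 99.
Next-best assignment: Umbra→Machine M3, Delta→Machine M4, Larkspur→Machine M2 = 214 min.
Swapping Delta↔Umbra (Delta→Machine M4 132 min, Umbra→Machine M3 30 min) adds 78.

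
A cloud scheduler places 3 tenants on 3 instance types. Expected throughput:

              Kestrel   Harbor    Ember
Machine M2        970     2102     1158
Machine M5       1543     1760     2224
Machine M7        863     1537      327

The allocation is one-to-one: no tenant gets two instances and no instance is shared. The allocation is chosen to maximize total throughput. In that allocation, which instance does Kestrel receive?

Kestrel receives Machine M7.

This is a one-to-one assignment (maximum-weight bipartite matching).
Optimal: Kestrel→Machine M7 (863 ops/s), Harbor→Machine M2 (2102 ops/s), Ember→Machine M5 (2224 ops/s) — total 863+2102+2224 = 5189 ops/s.
Row-greedy (each tenant in turn takes its best remaining instance) gives 3972 ops/s, worse by 1217.
Next-best assignment: Kestrel→Machine M2, Harbor→Machine M7, Ember→Machine M5 = 4731 ops/s.
Kestrel's own top instance is Machine M5 (1543 ops/s), but forcing Kestrel→Machine M5 and reassigning the rest optimally gives only 4238 ops/s — worse by 951.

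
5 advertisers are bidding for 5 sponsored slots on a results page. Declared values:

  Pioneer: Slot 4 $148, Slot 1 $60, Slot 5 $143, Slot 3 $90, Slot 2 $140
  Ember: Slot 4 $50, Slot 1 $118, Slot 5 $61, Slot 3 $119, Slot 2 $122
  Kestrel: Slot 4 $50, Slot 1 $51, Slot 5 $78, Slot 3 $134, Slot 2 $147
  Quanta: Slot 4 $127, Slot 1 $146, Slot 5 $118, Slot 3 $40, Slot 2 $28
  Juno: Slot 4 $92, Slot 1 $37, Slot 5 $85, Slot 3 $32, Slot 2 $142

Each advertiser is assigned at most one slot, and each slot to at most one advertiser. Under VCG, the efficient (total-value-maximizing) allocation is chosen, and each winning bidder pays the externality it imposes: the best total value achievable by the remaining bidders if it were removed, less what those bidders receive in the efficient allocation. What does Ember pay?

Ember pays $24.

Efficient allocation: Pioneer→Slot 5 ($143), Ember→Slot 1 ($118), Kestrel→Slot 3 ($134), Quanta→Slot 4 ($127), Juno→Slot 2 ($142); total welfare W = $664.
Ember receives Slot 1 at value $118, so the others get W − 118 = $546.
Without Ember: best allocation of the remaining 4 bidders over all 5 slots is Pioneer→Slot 4 ($148), Kestrel→Slot 3 ($134), Quanta→Slot 1 ($146), Juno→Slot 2 ($142), total $570.
VCG payment = (others' best without Ember) − (others' welfare with Ember) = 570 − 546 = $24.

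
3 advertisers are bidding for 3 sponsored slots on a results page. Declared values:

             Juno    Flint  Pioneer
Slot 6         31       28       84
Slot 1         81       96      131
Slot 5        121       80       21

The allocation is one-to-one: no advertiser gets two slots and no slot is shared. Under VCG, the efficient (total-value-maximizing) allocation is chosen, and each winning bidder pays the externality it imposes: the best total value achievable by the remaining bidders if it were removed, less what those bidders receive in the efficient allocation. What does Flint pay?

Efficient allocation: Juno→Slot 5 ($121), Flint→Slot 1 ($96), Pioneer→Slot 6 ($84); total welfare W = $301.
Flint receives Slot 1 at value $96, so the others get W − 96 = $205.
Without Flint: best allocation of the remaining 2 bidders over all 3 slots is Juno→Slot 5 ($121), Pioneer→Slot 1 ($131), total $252.
VCG payment = (others' best without Flint) − (others' welfare with Flint) = 252 − 205 = $47.

Flint pays $47.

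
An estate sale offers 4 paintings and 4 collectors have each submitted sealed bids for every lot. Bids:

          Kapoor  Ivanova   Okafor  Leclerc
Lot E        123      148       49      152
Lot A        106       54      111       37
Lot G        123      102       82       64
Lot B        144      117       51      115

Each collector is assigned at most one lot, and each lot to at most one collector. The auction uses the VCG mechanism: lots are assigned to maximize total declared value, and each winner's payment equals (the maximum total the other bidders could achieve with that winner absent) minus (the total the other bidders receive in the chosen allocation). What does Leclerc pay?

Efficient allocation: Kapoor→Lot B ($144), Ivanova→Lot G ($102), Okafor→Lot A ($111), Leclerc→Lot E ($152); total welfare W = $509.
Leclerc receives Lot E at value $152, so the others get W − 152 = $357.
Without Leclerc: best allocation of the remaining 3 bidders over all 4 lots is Kapoor→Lot B ($144), Ivanova→Lot E ($148), Okafor→Lot A ($111), total $403.
VCG payment = (others' best without Leclerc) − (others' welfare with Leclerc) = 403 − 357 = $46.

Leclerc pays $46.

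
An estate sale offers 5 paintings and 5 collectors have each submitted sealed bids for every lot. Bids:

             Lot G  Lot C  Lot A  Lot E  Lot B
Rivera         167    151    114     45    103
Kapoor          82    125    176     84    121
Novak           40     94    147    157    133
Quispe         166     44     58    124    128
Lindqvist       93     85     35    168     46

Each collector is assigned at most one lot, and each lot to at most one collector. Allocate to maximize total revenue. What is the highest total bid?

Optimal: Rivera→Lot C ($151), Kapoor→Lot A ($176), Novak→Lot B ($133), Quispe→Lot G ($166), Lindqvist→Lot E ($168) — total 151+176+133+166+168 = $794.
Row-greedy (each collector in turn takes its best remaining lot) gives $713, worse by 81.
Next-best assignment: Rivera→Lot C, Kapoor→Lot B, Novak→Lot A, Quispe→Lot G, Lindqvist→Lot E = $753.
Every other assignment is strictly worse.

Maximum total: $794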